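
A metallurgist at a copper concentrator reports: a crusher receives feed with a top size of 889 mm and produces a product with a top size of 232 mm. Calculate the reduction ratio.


3.8319

Reduction ratio = feed size / product size
= 889 / 232
= 3.8319


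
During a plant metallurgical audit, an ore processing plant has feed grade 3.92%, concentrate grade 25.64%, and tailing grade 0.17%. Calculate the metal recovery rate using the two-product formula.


Using the two-product formula:
R = 100 * c * (f - t) / (f * (c - t))
Numerator = 100 * 25.64 * (3.92 - 0.17)
= 100 * 25.64 * 3.75
= 9615.0
Denominator = 3.92 * (25.64 - 0.17)
= 3.92 * 25.47
= 99.8424
R = 9615.0 / 99.8424
= 96.3018%

96.3018%


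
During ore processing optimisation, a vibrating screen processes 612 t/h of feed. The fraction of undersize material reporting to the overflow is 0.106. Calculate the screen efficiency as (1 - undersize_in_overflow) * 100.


Screen efficiency = (1 - fraction of undersize in overflow) * 100
= (1 - 0.106) * 100
= 0.894 * 100
= 89.4%

89.4%


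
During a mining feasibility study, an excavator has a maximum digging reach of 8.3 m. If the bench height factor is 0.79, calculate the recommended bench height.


Bench height = reach * factor
= 8.3 * 0.79
= 6.557 m

6.557 m


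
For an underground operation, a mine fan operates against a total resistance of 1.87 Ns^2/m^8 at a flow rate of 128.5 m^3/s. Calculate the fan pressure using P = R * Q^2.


30877.9075 Pa

Compute Q^2:
Q^2 = 128.5^2 = 16512.25
Compute pressure:
P = R * Q^2 = 1.87 * 16512.25
= 30877.9075 Pa


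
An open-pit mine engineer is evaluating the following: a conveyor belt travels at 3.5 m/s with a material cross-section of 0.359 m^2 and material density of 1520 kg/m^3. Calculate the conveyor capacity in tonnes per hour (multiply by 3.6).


Volumetric flow = speed * area
= 3.5 * 0.359 = 1.2565 m^3/s
Mass flow = volumetric * density
= 1.2565 * 1520 = 1909.88 kg/s
Convert to t/h: multiply by 3.6
Capacity = 1909.88 * 3.6
= 6875.568 t/h

6875.568 t/h


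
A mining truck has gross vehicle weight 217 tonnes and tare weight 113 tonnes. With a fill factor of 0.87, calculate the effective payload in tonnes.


Maximum payload = gross - tare
= 217 - 113 = 104 tonnes
Effective payload = max payload * fill factor
= 104 * 0.87
= 90.48 tonnes

90.48 tonnes


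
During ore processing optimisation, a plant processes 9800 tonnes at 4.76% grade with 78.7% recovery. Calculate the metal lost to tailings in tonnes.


Total metal in feed:
= 9800 * 4.76 / 100 = 466.48 tonnes
Metal recovered:
= 466.48 * 78.7 / 100 = 367.11976 tonnes
Metal lost to tailings:
= 466.48 - 367.11976
= 99.3602 tonnes

99.3602 tonnes


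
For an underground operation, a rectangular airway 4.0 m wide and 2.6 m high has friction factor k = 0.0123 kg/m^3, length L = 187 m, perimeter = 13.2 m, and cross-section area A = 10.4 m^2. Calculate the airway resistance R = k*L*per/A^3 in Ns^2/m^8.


0.027 Ns^2/m^8

Compute the numerator:
k * L * per = 0.0123 * 187 * 13.2
= 30.36132
Compute the denominator:
A^3 = 10.4^3 = 1124.864
Resistance:
R = 30.36132 / 1124.864
= 0.027 Ns^2/m^8


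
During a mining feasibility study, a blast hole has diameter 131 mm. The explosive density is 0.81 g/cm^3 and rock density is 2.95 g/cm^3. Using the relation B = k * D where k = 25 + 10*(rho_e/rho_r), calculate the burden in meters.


3.6347 m

First, compute k:
rho_e / rho_r = 0.81 / 2.95 = 0.2745762712
k = 25 + 10 * 0.2745762712 = 27.74576271
Then, compute burden:
B = k * D / 1000 = 27.74576271 * 131 / 1000
= 3634.694915 / 1000
= 3.6347 m


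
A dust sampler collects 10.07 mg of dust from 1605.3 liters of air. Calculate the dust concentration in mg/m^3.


6.273 mg/m^3

Convert liters to m^3: 1 m^3 = 1000 L
Concentration = mass / volume * 1000
= 10.07 / 1605.3 * 1000
= 0.006272970784 * 1000
= 6.273 mg/m^3


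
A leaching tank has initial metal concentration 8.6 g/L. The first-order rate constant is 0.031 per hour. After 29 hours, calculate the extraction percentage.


Compute the exponent:
-k * t = -0.031 * 29 = -0.899
Remaining concentration:
C = 8.6 * exp(-0.899)
= 8.6 * 0.4069764328
= 3.499997322 g/L
Extracted = 8.6 - 3.499997322 = 5.100002678 g/L
Extraction % = 5.100002678 / 8.6 * 100
= 59.3024%

59.3024%


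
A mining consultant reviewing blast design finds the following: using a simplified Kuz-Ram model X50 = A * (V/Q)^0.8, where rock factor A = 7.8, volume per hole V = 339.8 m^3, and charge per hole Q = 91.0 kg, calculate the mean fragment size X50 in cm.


22.379 cm

Compute V/Q:
V/Q = 339.8 / 91.0 = 3.734065934
Raise to the power 0.8:
(V/Q)^0.8 = 3.734065934^0.8 = 2.869099341
Multiply by A:
X50 = 7.8 * 2.869099341
= 22.379 cm


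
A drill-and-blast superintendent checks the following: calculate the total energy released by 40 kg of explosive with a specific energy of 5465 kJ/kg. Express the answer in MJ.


218.6 MJ

Energy = mass * specific_energy / 1000
= 40 * 5465 / 1000
= 218600 / 1000
= 218.6 MJ


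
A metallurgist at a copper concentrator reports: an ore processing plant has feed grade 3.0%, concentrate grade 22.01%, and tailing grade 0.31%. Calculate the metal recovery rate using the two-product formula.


90.9476%

Using the two-product formula:
R = 100 * c * (f - t) / (f * (c - t))
Numerator = 100 * 22.01 * (3.0 - 0.31)
= 100 * 22.01 * 2.69
= 5920.69
Denominator = 3.0 * (22.01 - 0.31)
= 3.0 * 21.7
= 65.1
R = 5920.69 / 65.1
= 90.9476%


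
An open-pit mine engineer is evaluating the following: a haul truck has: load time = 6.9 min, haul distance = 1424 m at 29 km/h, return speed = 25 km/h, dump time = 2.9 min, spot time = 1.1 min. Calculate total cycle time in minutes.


Convert haul speed to m/min: 29 * 1000/60 = 483.3333333 m/min
Haul time = 1424 / 483.3333333 = 2.946206897 min
Convert return speed to m/min: 25 * 1000/60 = 416.6666667 m/min
Return time = 1424 / 416.6666667 = 3.4176 min
Total cycle time:
= 6.9 + 2.946206897 + 2.9 + 3.4176 + 1.1
= 17.2638 min

17.2638 min


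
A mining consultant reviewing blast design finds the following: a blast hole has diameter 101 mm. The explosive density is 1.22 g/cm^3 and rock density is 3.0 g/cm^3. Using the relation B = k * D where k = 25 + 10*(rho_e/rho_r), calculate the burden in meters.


2.9357 m

First, compute k:
rho_e / rho_r = 1.22 / 3.0 = 0.4066666667
k = 25 + 10 * 0.4066666667 = 29.06666667
Then, compute burden:
B = k * D / 1000 = 29.06666667 * 101 / 1000
= 2935.733333 / 1000
= 2.9357 m


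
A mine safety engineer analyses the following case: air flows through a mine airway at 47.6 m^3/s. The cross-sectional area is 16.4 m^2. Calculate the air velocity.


2.9024 m/s

Velocity = flow rate / cross-sectional area
= 47.6 / 16.4
= 2.9024 m/s


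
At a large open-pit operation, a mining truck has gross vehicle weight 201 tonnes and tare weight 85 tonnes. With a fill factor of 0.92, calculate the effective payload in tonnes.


106.72 tonnes

Maximum payload = gross - tare
= 201 - 85 = 116 tonnes
Effective payload = max payload * fill factor
= 116 * 0.92
= 106.72 tonnes


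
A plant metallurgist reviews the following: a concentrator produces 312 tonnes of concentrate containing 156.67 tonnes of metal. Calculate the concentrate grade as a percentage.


50.2147%

Grade = (metal in concentrate / concentrate mass) * 100
= (156.67 / 312) * 100
= 0.5021474359 * 100
= 50.2147%


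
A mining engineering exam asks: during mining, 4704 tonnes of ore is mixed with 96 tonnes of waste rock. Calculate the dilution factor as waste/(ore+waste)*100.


Total material = ore + waste
= 4704 + 96 = 4800 tonnes
Dilution = waste / total * 100
= 96 / 4800 * 100
= 0.02 * 100
= 2.0%

2.0%


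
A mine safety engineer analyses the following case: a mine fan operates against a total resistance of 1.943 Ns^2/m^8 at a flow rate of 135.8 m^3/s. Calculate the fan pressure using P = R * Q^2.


35832.1065 Pa

Compute Q^2:
Q^2 = 135.8^2 = 18441.64
Compute pressure:
P = R * Q^2 = 1.943 * 18441.64
= 35832.1065 Pa


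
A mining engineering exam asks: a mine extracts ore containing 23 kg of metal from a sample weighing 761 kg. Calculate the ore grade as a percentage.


3.0223%

Ore grade = (metal mass / ore mass) * 100
= (23 / 761) * 100
= 0.03022339028 * 100
= 3.0223%


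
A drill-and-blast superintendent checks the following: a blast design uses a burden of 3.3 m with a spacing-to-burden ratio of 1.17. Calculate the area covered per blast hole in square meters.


12.7413 m^2

First, find the spacing:
Spacing = burden * ratio = 3.3 * 1.17
= 3.861 m
Then, calculate the area:
Area = burden * spacing = 3.3 * 3.861
= 12.7413 m^2


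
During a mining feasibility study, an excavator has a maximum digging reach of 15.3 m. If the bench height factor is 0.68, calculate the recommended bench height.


10.404 m

Bench height = reach * factor
= 15.3 * 0.68
= 10.404 m


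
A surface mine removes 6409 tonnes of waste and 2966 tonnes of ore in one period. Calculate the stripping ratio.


2.1608

Stripping ratio = waste tonnage / ore tonnage
= 6409 / 2966
= 2.1608


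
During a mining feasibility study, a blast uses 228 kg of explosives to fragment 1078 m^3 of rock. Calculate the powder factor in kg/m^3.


0.2115 kg/m^3

Powder factor = explosive mass / rock volume
= 228 / 1078
= 0.2115 kg/m^3


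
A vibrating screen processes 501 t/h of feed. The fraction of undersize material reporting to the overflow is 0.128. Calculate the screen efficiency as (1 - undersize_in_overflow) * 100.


87.2%

Screen efficiency = (1 - fraction of undersize in overflow) * 100
= (1 - 0.128) * 100
= 0.872 * 100
= 87.2%


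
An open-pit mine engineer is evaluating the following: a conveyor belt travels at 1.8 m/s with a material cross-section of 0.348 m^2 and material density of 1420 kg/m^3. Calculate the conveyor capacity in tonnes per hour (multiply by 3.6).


Volumetric flow = speed * area
= 1.8 * 0.348 = 0.6264 m^3/s
Mass flow = volumetric * density
= 0.6264 * 1420 = 889.488 kg/s
Convert to t/h: multiply by 3.6
Capacity = 889.488 * 3.6
= 3202.1568 t/h

3202.1568 t/h


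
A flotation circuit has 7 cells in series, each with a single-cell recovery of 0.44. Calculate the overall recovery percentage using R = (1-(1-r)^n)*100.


98.2729%

Complement of single-cell recovery:
1 - r = 1 - 0.44 = 0.56
Raise to power n:
(1 - r)^7 = 0.56^7 = 0.0172709485
Overall recovery:
R = (1 - 0.0172709485) * 100
= 98.2729%


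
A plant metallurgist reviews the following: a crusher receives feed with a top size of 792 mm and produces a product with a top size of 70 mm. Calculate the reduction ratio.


11.3143

Reduction ratio = feed size / product size
= 792 / 70
= 11.3143


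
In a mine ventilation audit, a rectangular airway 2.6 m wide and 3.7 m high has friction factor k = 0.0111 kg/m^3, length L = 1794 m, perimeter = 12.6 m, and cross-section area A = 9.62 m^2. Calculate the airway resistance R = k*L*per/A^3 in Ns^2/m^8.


0.2818 Ns^2/m^8

Compute the numerator:
k * L * per = 0.0111 * 1794 * 12.6
= 250.90884
Compute the denominator:
A^3 = 9.62^3 = 890.277128
Resistance:
R = 250.90884 / 890.277128
= 0.2818 Ns^2/m^8


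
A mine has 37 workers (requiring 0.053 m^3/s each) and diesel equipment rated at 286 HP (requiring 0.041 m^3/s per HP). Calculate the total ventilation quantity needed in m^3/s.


13.687 m^3/s

Airflow for workers:
Q_people = 37 * 0.053 = 1.961 m^3/s
Airflow for diesel equipment:
Q_diesel = 286 * 0.041 = 11.726 m^3/s
Total ventilation:
Q_total = 1.961 + 11.726
= 13.687 m^3/s


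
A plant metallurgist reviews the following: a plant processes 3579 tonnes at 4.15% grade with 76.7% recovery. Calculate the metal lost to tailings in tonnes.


34.6071 tonnes

Total metal in feed:
= 3579 * 4.15 / 100 = 148.5285 tonnes
Metal recovered:
= 148.5285 * 76.7 / 100 = 113.9213595 tonnes
Metal lost to tailings:
= 148.5285 - 113.9213595
= 34.6071 tonnes


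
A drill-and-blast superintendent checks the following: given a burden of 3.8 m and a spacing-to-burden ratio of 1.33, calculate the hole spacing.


Spacing = burden * ratio
= 3.8 * 1.33
= 5.054 m

5.054 m


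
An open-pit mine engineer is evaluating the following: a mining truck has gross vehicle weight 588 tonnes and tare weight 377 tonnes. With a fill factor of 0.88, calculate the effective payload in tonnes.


Maximum payload = gross - tare
= 588 - 377 = 211 tonnes
Effective payload = max payload * fill factor
= 211 * 0.88
= 185.68 tonnes

185.68 tonnes


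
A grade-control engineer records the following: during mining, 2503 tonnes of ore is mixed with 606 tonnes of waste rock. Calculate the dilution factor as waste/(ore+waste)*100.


19.4918%

Total material = ore + waste
= 2503 + 606 = 3109 tonnes
Dilution = waste / total * 100
= 606 / 3109 * 100
= 0.1949179801 * 100
= 19.4918%


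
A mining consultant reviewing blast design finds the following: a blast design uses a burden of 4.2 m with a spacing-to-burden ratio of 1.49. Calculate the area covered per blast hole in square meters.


First, find the spacing:
Spacing = burden * ratio = 4.2 * 1.49
= 6.258 m
Then, calculate the area:
Area = burden * spacing = 4.2 * 6.258
= 26.2836 m^2

26.2836 m^2


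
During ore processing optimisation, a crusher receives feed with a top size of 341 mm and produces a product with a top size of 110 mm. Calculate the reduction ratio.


3.1

Reduction ratio = feed size / product size
= 341 / 110
= 3.1


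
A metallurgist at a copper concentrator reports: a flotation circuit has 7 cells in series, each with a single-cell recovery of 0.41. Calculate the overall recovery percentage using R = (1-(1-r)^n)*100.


97.5113%

Complement of single-cell recovery:
1 - r = 1 - 0.41 = 0.59
Raise to power n:
(1 - r)^7 = 0.59^7 = 0.02488651485
Overall recovery:
R = (1 - 0.02488651485) * 100
= 97.5113%


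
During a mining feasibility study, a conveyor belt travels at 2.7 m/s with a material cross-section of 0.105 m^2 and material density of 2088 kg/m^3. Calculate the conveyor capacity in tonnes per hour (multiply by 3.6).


Volumetric flow = speed * area
= 2.7 * 0.105 = 0.2835 m^3/s
Mass flow = volumetric * density
= 0.2835 * 2088 = 591.948 kg/s
Convert to t/h: multiply by 3.6
Capacity = 591.948 * 3.6
= 2131.0128 t/h

2131.0128 t/h


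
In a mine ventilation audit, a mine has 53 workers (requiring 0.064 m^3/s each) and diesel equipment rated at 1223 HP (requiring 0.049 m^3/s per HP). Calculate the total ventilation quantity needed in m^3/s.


63.319 m^3/s

Airflow for workers:
Q_people = 53 * 0.064 = 3.392 m^3/s
Airflow for diesel equipment:
Q_diesel = 1223 * 0.049 = 59.927 m^3/s
Total ventilation:
Q_total = 3.392 + 59.927
= 63.319 m^3/s


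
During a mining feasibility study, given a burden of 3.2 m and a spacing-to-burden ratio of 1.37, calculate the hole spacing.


4.384 m

Spacing = burden * ratio
= 3.2 * 1.37
= 4.384 m


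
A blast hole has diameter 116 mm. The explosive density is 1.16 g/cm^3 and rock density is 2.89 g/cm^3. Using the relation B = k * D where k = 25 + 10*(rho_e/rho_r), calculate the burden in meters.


First, compute k:
rho_e / rho_r = 1.16 / 2.89 = 0.401384083
k = 25 + 10 * 0.401384083 = 29.01384083
Then, compute burden:
B = k * D / 1000 = 29.01384083 * 116 / 1000
= 3365.605536 / 1000
= 3.3656 m

3.3656 m


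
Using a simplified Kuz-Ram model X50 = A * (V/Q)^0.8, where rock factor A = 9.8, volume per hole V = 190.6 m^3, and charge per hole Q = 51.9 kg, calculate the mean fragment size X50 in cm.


27.7454 cm

Compute V/Q:
V/Q = 190.6 / 51.9 = 3.672447013
Raise to the power 0.8:
(V/Q)^0.8 = 3.672447013^0.8 = 2.831160111
Multiply by A:
X50 = 9.8 * 2.831160111
= 27.7454 cm


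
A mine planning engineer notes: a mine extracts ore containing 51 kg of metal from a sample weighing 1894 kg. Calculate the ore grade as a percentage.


2.6927%

Ore grade = (metal mass / ore mass) * 100
= (51 / 1894) * 100
= 0.02692713833 * 100
= 2.6927%


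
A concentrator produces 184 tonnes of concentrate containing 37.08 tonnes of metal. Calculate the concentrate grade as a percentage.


20.1522%

Grade = (metal in concentrate / concentrate mass) * 100
= (37.08 / 184) * 100
= 0.2015217391 * 100
= 20.1522%


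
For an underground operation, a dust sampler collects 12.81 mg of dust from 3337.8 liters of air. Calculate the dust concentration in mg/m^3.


3.8379 mg/m^3

Convert liters to m^3: 1 m^3 = 1000 L
Concentration = mass / volume * 1000
= 12.81 / 3337.8 * 1000
= 0.003837857271 * 1000
= 3.8379 mg/m^3


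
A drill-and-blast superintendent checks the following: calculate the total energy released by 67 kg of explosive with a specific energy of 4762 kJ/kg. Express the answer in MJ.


Energy = mass * specific_energy / 1000
= 67 * 4762 / 1000
= 319054 / 1000
= 319.054 MJ

319.054 MJ


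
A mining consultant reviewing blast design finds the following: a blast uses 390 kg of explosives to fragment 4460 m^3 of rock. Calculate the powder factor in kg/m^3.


Powder factor = explosive mass / rock volume
= 390 / 4460
= 0.0874 kg/m^3

0.0874 kg/m^3


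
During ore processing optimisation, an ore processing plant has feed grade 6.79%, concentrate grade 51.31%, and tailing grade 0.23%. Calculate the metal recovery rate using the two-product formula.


97.0477%

Using the two-product formula:
R = 100 * c * (f - t) / (f * (c - t))
Numerator = 100 * 51.31 * (6.79 - 0.23)
= 100 * 51.31 * 6.56
= 33659.36
Denominator = 6.79 * (51.31 - 0.23)
= 6.79 * 51.08
= 346.8332
R = 33659.36 / 346.8332
= 97.0477%


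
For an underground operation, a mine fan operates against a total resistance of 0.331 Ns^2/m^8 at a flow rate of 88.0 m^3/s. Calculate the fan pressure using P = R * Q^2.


2563.264 Pa

Compute Q^2:
Q^2 = 88.0^2 = 7744.0
Compute pressure:
P = R * Q^2 = 0.331 * 7744.0
= 2563.264 Pa


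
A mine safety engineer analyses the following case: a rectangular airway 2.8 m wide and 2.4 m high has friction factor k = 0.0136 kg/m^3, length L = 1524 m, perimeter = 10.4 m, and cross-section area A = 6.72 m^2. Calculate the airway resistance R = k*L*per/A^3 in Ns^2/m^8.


Compute the numerator:
k * L * per = 0.0136 * 1524 * 10.4
= 215.55456
Compute the denominator:
A^3 = 6.72^3 = 303.464448
Resistance:
R = 215.55456 / 303.464448
= 0.7103 Ns^2/m^8

0.7103 Ns^2/m^8


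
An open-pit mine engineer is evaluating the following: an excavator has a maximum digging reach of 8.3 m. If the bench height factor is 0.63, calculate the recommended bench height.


5.229 m

Bench height = reach * factor
= 8.3 * 0.63
= 5.229 m


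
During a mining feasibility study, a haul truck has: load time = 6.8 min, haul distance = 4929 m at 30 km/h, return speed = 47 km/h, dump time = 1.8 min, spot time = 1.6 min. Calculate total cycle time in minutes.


Convert haul speed to m/min: 30 * 1000/60 = 500 m/min
Haul time = 4929 / 500 = 9.858 min
Convert return speed to m/min: 47 * 1000/60 = 783.3333333 m/min
Return time = 4929 / 783.3333333 = 6.292340426 min
Total cycle time:
= 6.8 + 9.858 + 1.8 + 6.292340426 + 1.6
= 26.3503 min

26.3503 min


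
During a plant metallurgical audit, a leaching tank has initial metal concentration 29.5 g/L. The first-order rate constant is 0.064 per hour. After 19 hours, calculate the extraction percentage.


70.3587%

Compute the exponent:
-k * t = -0.064 * 19 = -1.216
Remaining concentration:
C = 29.5 * exp(-1.216)
= 29.5 * 0.2964134526
= 8.744196851 g/L
Extracted = 29.5 - 8.744196851 = 20.75580315 g/L
Extraction % = 20.75580315 / 29.5 * 100
= 70.3587%


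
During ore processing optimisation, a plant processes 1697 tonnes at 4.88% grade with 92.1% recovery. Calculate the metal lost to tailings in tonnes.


6.5423 tonnes

Total metal in feed:
= 1697 * 4.88 / 100 = 82.8136 tonnes
Metal recovered:
= 82.8136 * 92.1 / 100 = 76.2713256 tonnes
Metal lost to tailings:
= 82.8136 - 76.2713256
= 6.5423 tonnes


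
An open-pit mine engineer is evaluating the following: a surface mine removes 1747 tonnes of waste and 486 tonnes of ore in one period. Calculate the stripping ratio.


Stripping ratio = waste tonnage / ore tonnage
= 1747 / 486
= 3.5947

3.5947


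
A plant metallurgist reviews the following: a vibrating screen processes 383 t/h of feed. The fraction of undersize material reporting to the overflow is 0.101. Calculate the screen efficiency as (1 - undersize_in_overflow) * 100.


89.9%

Screen efficiency = (1 - fraction of undersize in overflow) * 100
= (1 - 0.101) * 100
= 0.899 * 100
= 89.9%


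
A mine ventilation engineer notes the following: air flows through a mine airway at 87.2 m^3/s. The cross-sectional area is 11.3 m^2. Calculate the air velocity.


7.7168 m/s

Velocity = flow rate / cross-sectional area
= 87.2 / 11.3
= 7.7168 m/s


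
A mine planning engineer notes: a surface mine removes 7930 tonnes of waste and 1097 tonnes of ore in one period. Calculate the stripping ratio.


7.2288

Stripping ratio = waste tonnage / ore tonnage
= 7930 / 1097
= 7.2288


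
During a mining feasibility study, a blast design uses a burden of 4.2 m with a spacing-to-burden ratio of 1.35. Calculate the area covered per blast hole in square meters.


First, find the spacing:
Spacing = burden * ratio = 4.2 * 1.35
= 5.67 m
Then, calculate the area:
Area = burden * spacing = 4.2 * 5.67
= 23.814 m^2

23.814 m^2


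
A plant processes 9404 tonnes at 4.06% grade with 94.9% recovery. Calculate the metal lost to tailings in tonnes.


Total metal in feed:
= 9404 * 4.06 / 100 = 381.8024 tonnes
Metal recovered:
= 381.8024 * 94.9 / 100 = 362.3304776 tonnes
Metal lost to tailings:
= 381.8024 - 362.3304776
= 19.4719 tonnes

19.4719 tonnes


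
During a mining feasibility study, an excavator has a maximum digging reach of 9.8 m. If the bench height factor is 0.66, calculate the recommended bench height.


Bench height = reach * factor
= 9.8 * 0.66
= 6.468 m

6.468 m


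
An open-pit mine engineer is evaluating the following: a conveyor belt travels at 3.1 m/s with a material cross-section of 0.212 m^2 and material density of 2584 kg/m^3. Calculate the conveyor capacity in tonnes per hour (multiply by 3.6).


6113.5373 t/h

Volumetric flow = speed * area
= 3.1 * 0.212 = 0.6572 m^3/s
Mass flow = volumetric * density
= 0.6572 * 2584 = 1698.2048 kg/s
Convert to t/h: multiply by 3.6
Capacity = 1698.2048 * 3.6
= 6113.5373 t/h


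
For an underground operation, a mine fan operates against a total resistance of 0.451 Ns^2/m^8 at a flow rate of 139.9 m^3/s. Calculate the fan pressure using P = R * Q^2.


Compute Q^2:
Q^2 = 139.9^2 = 19572.01
Compute pressure:
P = R * Q^2 = 0.451 * 19572.01
= 8826.9765 Pa

8826.9765 Pa


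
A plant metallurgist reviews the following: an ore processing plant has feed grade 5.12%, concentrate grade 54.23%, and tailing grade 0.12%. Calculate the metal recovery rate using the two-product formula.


97.8728%

Using the two-product formula:
R = 100 * c * (f - t) / (f * (c - t))
Numerator = 100 * 54.23 * (5.12 - 0.12)
= 100 * 54.23 * 5.0
= 27115.0
Denominator = 5.12 * (54.23 - 0.12)
= 5.12 * 54.11
= 277.0432
R = 27115.0 / 277.0432
= 97.8728%


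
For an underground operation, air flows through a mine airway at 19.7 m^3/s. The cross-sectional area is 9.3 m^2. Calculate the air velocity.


2.1183 m/s

Velocity = flow rate / cross-sectional area
= 19.7 / 9.3
= 2.1183 m/s


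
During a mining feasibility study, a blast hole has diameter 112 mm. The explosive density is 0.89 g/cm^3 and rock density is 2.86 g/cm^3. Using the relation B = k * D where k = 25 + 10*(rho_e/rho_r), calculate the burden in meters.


3.1485 m

First, compute k:
rho_e / rho_r = 0.89 / 2.86 = 0.3111888112
k = 25 + 10 * 0.3111888112 = 28.11188811
Then, compute burden:
B = k * D / 1000 = 28.11188811 * 112 / 1000
= 3148.531469 / 1000
= 3.1485 m


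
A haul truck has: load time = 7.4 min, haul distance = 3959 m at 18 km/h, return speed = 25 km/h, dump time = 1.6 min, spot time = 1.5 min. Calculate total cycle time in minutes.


33.1983 min

Convert haul speed to m/min: 18 * 1000/60 = 300 m/min
Haul time = 3959 / 300 = 13.19666667 min
Convert return speed to m/min: 25 * 1000/60 = 416.6666667 m/min
Return time = 3959 / 416.6666667 = 9.5016 min
Total cycle time:
= 7.4 + 13.19666667 + 1.6 + 9.5016 + 1.5
= 33.1983 min


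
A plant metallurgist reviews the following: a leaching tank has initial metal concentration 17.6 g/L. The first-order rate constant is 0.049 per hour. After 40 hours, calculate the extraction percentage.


85.9142%

Compute the exponent:
-k * t = -0.049 * 40 = -1.96
Remaining concentration:
C = 17.6 * exp(-1.96)
= 17.6 * 0.1408584209
= 2.479108208 g/L
Extracted = 17.6 - 2.479108208 = 15.12089179 g/L
Extraction % = 15.12089179 / 17.6 * 100
= 85.9142%


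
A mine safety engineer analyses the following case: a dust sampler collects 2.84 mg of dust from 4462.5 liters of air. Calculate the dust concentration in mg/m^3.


Convert liters to m^3: 1 m^3 = 1000 L
Concentration = mass / volume * 1000
= 2.84 / 4462.5 * 1000
= 0.0006364145658 * 1000
= 0.6364 mg/m^3

0.6364 mg/m^3


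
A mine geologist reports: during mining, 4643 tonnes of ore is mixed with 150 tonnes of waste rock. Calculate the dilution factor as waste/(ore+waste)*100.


3.1296%

Total material = ore + waste
= 4643 + 150 = 4793 tonnes
Dilution = waste / total * 100
= 150 / 4793 * 100
= 0.03129563947 * 100
= 3.1296%


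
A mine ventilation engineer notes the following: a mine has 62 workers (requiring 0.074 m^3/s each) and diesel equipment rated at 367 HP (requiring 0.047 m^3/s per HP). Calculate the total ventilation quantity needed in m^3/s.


Airflow for workers:
Q_people = 62 * 0.074 = 4.588 m^3/s
Airflow for diesel equipment:
Q_diesel = 367 * 0.047 = 17.249 m^3/s
Total ventilation:
Q_total = 4.588 + 17.249
= 21.837 m^3/s

21.837 m^3/s


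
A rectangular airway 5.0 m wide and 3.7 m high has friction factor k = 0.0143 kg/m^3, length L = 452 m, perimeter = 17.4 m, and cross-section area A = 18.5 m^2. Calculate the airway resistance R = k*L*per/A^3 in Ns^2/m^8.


0.0178 Ns^2/m^8

Compute the numerator:
k * L * per = 0.0143 * 452 * 17.4
= 112.46664
Compute the denominator:
A^3 = 18.5^3 = 6331.625
Resistance:
R = 112.46664 / 6331.625
= 0.0178 Ns^2/m^8


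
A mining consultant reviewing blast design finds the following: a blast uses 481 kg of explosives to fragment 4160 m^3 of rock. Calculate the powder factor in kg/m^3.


Powder factor = explosive mass / rock volume
= 481 / 4160
= 0.1156 kg/m^3

0.1156 kg/m^3


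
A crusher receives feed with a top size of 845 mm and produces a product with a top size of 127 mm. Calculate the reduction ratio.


6.6535

Reduction ratio = feed size / product size
= 845 / 127
= 6.6535


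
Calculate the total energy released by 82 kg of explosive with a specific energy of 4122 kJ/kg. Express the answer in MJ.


338.004 MJ

Energy = mass * specific_energy / 1000
= 82 * 4122 / 1000
= 338004 / 1000
= 338.004 MJ


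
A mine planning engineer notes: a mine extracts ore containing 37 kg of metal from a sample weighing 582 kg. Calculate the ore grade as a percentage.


6.3574%

Ore grade = (metal mass / ore mass) * 100
= (37 / 582) * 100
= 0.06357388316 * 100
= 6.3574%


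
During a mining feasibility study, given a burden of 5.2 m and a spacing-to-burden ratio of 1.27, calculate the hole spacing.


Spacing = burden * ratio
= 5.2 * 1.27
= 6.604 m

6.604 m


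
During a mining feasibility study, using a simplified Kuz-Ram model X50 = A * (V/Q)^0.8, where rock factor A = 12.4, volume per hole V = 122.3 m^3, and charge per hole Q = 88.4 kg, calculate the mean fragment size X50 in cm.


Compute V/Q:
V/Q = 122.3 / 88.4 = 1.383484163
Raise to the power 0.8:
(V/Q)^0.8 = 1.383484163^0.8 = 1.296520397
Multiply by A:
X50 = 12.4 * 1.296520397
= 16.0769 cm

16.0769 cm


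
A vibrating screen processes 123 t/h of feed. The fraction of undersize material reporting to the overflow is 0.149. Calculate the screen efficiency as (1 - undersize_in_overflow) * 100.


85.1%

Screen efficiency = (1 - fraction of undersize in overflow) * 100
= (1 - 0.149) * 100
= 0.851 * 100
= 85.1%


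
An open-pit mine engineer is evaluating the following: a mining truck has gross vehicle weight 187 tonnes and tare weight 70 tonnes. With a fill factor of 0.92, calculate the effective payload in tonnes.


Maximum payload = gross - tare
= 187 - 70 = 117 tonnes
Effective payload = max payload * fill factor
= 117 * 0.92
= 107.64 tonnes

107.64 tonnes


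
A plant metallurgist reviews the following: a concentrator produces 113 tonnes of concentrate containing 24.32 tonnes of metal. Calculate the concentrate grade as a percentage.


Grade = (metal in concentrate / concentrate mass) * 100
= (24.32 / 113) * 100
= 0.2152212389 * 100
= 21.5221%

21.5221%


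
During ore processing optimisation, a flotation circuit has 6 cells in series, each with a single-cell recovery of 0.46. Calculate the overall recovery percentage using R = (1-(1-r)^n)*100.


97.5205%

Complement of single-cell recovery:
1 - r = 1 - 0.46 = 0.54
Raise to power n:
(1 - r)^6 = 0.54^6 = 0.0247949113
Overall recovery:
R = (1 - 0.0247949113) * 100
= 97.5205%


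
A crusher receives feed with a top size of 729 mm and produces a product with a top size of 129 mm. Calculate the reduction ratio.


5.6512

Reduction ratio = feed size / product size
= 729 / 129
= 5.6512


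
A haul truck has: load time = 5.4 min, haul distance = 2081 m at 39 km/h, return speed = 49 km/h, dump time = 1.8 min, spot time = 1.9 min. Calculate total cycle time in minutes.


14.8497 min

Convert haul speed to m/min: 39 * 1000/60 = 650 m/min
Haul time = 2081 / 650 = 3.201538462 min
Convert return speed to m/min: 49 * 1000/60 = 816.6666667 m/min
Return time = 2081 / 816.6666667 = 2.548163265 min
Total cycle time:
= 5.4 + 3.201538462 + 1.8 + 2.548163265 + 1.9
= 14.8497 min


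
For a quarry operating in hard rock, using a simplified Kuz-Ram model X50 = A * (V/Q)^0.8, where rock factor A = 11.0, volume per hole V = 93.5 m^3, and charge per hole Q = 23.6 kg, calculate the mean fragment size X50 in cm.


Compute V/Q:
V/Q = 93.5 / 23.6 = 3.961864407
Raise to the power 0.8:
(V/Q)^0.8 = 3.961864407^0.8 = 3.008289905
Multiply by A:
X50 = 11.0 * 3.008289905
= 33.0912 cm

33.0912 cm


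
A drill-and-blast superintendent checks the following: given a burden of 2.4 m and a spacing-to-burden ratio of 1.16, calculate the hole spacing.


Spacing = burden * ratio
= 2.4 * 1.16
= 2.784 m

2.784 m


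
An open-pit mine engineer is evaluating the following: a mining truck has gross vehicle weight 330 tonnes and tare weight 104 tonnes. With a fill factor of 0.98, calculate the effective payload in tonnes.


221.48 tonnes

Maximum payload = gross - tare
= 330 - 104 = 226 tonnes
Effective payload = max payload * fill factor
= 226 * 0.98
= 221.48 tonnes


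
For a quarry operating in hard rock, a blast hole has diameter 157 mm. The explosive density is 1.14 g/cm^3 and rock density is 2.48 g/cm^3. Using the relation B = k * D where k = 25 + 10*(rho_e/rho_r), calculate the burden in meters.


First, compute k:
rho_e / rho_r = 1.14 / 2.48 = 0.4596774194
k = 25 + 10 * 0.4596774194 = 29.59677419
Then, compute burden:
B = k * D / 1000 = 29.59677419 * 157 / 1000
= 4646.693548 / 1000
= 4.6467 m

4.6467 m


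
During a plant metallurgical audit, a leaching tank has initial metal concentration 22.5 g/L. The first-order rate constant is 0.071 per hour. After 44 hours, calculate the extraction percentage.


95.6019%

Compute the exponent:
-k * t = -0.071 * 44 = -3.124
Remaining concentration:
C = 22.5 * exp(-3.124)
= 22.5 * 0.04398089253
= 0.989570082 g/L
Extracted = 22.5 - 0.989570082 = 21.51042992 g/L
Extraction % = 21.51042992 / 22.5 * 100
= 95.6019%


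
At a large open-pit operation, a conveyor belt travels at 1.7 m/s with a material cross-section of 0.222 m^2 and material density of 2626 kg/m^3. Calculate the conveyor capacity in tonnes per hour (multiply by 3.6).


3567.7886 t/h

Volumetric flow = speed * area
= 1.7 * 0.222 = 0.3774 m^3/s
Mass flow = volumetric * density
= 0.3774 * 2626 = 991.0524 kg/s
Convert to t/h: multiply by 3.6
Capacity = 991.0524 * 3.6
= 3567.7886 t/h


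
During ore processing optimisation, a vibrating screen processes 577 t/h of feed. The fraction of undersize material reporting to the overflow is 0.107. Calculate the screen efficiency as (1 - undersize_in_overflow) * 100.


Screen efficiency = (1 - fraction of undersize in overflow) * 100
= (1 - 0.107) * 100
= 0.893 * 100
= 89.3%

89.3%


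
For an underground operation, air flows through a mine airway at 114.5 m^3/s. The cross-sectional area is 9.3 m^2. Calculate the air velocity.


12.3118 m/s

Velocity = flow rate / cross-sectional area
= 114.5 / 9.3
= 12.3118 m/s


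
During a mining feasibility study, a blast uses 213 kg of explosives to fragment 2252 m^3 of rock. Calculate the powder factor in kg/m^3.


0.0946 kg/m^3

Powder factor = explosive mass / rock volume
= 213 / 2252
= 0.0946 kg/m^3


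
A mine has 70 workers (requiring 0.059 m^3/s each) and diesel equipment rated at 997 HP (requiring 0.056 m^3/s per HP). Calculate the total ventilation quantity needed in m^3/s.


59.962 m^3/s

Airflow for workers:
Q_people = 70 * 0.059 = 4.13 m^3/s
Airflow for diesel equipment:
Q_diesel = 997 * 0.056 = 55.832 m^3/s
Total ventilation:
Q_total = 4.13 + 55.832
= 59.962 m^3/s


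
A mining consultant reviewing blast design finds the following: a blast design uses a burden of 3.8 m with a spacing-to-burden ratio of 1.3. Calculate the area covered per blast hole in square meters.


18.772 m^2

First, find the spacing:
Spacing = burden * ratio = 3.8 * 1.3
= 4.94 m
Then, calculate the area:
Area = burden * spacing = 3.8 * 4.94
= 18.772 m^2


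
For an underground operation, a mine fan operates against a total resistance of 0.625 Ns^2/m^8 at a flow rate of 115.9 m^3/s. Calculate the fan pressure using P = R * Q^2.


Compute Q^2:
Q^2 = 115.9^2 = 13432.81
Compute pressure:
P = R * Q^2 = 0.625 * 13432.81
= 8395.5063 Pa

8395.5063 Pa


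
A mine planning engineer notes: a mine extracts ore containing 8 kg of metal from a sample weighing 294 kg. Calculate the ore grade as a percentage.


Ore grade = (metal mass / ore mass) * 100
= (8 / 294) * 100
= 0.02721088435 * 100
= 2.7211%

2.7211%


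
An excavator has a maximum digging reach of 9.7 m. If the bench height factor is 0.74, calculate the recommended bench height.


7.178 m

Bench height = reach * factor
= 9.7 * 0.74
= 7.178 m


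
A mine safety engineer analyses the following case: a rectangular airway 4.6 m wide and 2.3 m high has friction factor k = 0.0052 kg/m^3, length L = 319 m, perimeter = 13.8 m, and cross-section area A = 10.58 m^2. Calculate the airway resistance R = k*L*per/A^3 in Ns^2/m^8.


Compute the numerator:
k * L * per = 0.0052 * 319 * 13.8
= 22.89144
Compute the denominator:
A^3 = 10.58^3 = 1184.287112
Resistance:
R = 22.89144 / 1184.287112
= 0.0193 Ns^2/m^8

0.0193 Ns^2/m^8


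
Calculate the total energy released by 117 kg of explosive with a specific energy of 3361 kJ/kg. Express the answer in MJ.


Energy = mass * specific_energy / 1000
= 117 * 3361 / 1000
= 393237 / 1000
= 393.237 MJ

393.237 MJ


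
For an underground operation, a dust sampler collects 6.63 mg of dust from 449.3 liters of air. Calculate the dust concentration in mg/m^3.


14.7563 mg/m^3

Convert liters to m^3: 1 m^3 = 1000 L
Concentration = mass / volume * 1000
= 6.63 / 449.3 * 1000
= 0.01475628756 * 1000
= 14.7563 mg/m^3


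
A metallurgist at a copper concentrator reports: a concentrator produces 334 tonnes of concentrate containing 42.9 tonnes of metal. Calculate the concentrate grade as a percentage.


Grade = (metal in concentrate / concentrate mass) * 100
= (42.9 / 334) * 100
= 0.1284431138 * 100
= 12.8443%

12.8443%


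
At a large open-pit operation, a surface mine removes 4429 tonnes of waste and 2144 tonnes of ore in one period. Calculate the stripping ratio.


Stripping ratio = waste tonnage / ore tonnage
= 4429 / 2144
= 2.0658

2.0658


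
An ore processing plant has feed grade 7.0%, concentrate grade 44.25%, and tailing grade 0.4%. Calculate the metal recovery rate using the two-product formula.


Using the two-product formula:
R = 100 * c * (f - t) / (f * (c - t))
Numerator = 100 * 44.25 * (7.0 - 0.4)
= 100 * 44.25 * 6.6
= 29205.0
Denominator = 7.0 * (44.25 - 0.4)
= 7.0 * 43.85
= 306.95
R = 29205.0 / 306.95
= 95.1458%

95.1458%


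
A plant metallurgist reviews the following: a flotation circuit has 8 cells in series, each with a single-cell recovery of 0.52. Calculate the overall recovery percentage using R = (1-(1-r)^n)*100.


Complement of single-cell recovery:
1 - r = 1 - 0.52 = 0.48
Raise to power n:
(1 - r)^8 = 0.48^8 = 0.002817928043
Overall recovery:
R = (1 - 0.002817928043) * 100
= 99.7182%

99.7182%


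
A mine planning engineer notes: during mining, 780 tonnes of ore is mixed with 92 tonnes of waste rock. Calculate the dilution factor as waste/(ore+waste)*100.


Total material = ore + waste
= 780 + 92 = 872 tonnes
Dilution = waste / total * 100
= 92 / 872 * 100
= 0.1055045872 * 100
= 10.5505%

10.5505%


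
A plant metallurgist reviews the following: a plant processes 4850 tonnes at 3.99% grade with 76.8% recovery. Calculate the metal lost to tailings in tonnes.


Total metal in feed:
= 4850 * 3.99 / 100 = 193.515 tonnes
Metal recovered:
= 193.515 * 76.8 / 100 = 148.61952 tonnes
Metal lost to tailings:
= 193.515 - 148.61952
= 44.8955 tonnes

44.8955 tonnes


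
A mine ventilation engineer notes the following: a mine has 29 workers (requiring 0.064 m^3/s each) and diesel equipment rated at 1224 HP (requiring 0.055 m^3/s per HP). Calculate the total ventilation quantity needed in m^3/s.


Airflow for workers:
Q_people = 29 * 0.064 = 1.856 m^3/s
Airflow for diesel equipment:
Q_diesel = 1224 * 0.055 = 67.32 m^3/s
Total ventilation:
Q_total = 1.856 + 67.32
= 69.176 m^3/s

69.176 m^3/s


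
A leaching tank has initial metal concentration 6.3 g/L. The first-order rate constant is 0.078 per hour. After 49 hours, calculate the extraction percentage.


97.8116%

Compute the exponent:
-k * t = -0.078 * 49 = -3.822
Remaining concentration:
C = 6.3 * exp(-3.822)
= 6.3 * 0.02188398912
= 0.1378691314 g/L
Extracted = 6.3 - 0.1378691314 = 6.162130869 g/L
Extraction % = 6.162130869 / 6.3 * 100
= 97.8116%


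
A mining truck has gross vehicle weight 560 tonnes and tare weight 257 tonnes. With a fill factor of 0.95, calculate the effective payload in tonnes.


287.85 tonnes

Maximum payload = gross - tare
= 560 - 257 = 303 tonnes
Effective payload = max payload * fill factor
= 303 * 0.95
= 287.85 tonnes


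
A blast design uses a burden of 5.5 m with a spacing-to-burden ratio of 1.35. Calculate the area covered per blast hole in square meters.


First, find the spacing:
Spacing = burden * ratio = 5.5 * 1.35
= 7.425 m
Then, calculate the area:
Area = burden * spacing = 5.5 * 7.425
= 40.8375 m^2

40.8375 m^2


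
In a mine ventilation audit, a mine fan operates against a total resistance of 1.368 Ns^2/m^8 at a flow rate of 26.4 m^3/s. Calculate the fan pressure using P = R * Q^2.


953.4413 Pa

Compute Q^2:
Q^2 = 26.4^2 = 696.96
Compute pressure:
P = R * Q^2 = 1.368 * 696.96
= 953.4413 Pa


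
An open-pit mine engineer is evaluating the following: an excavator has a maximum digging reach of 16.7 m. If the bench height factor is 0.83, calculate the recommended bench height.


Bench height = reach * factor
= 16.7 * 0.83
= 13.861 m

13.861 m


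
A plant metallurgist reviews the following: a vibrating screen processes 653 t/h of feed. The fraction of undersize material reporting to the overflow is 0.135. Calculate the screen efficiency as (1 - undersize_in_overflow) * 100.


86.5%

Screen efficiency = (1 - fraction of undersize in overflow) * 100
= (1 - 0.135) * 100
= 0.865 * 100
= 86.5%
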